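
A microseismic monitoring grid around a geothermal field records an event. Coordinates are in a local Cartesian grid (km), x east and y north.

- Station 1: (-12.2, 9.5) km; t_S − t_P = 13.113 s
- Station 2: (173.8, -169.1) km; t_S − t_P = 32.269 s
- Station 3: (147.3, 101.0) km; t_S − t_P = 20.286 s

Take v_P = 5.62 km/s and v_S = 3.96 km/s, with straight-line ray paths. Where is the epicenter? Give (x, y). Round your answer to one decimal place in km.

-120.6 km east, 147.9 km north

Distance from S−P lag: d = Δt · v_P v_S / (v_P − v_S) = Δt · (5.62·3.96)/(5.62−3.96) ≈ 13.4067·Δt.
So d_Station 1 = 175.80, d_Station 2 = 432.62, d_Station 3 = 271.97 km.
Circle about each station: (x + 12.2)² + (y − 9.5)² = 175.80²; (x − 173.8)² + (y + 169.1)² = 432.62²; (x − 147.3)² + (y − 101.0)² = 271.97².
Subtracting pairs of circle equations eliminates x²+y² and gives linear equations (the radical axes):
372.0 x − 357.2 y = -97692.26
319.0 x + 183.0 y = -11402.84
Solving the 2×2 system: x ≈ -120.6, y ≈ 147.9 km.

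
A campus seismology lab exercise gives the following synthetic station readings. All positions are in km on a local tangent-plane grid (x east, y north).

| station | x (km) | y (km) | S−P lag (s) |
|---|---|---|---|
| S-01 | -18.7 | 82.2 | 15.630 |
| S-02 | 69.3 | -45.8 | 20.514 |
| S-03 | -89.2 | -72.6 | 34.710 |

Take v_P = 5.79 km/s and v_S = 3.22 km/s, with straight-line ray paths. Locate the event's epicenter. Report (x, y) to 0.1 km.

Distance from S−P lag: d = Δt · v_P v_S / (v_P − v_S) = Δt · (5.79·3.22)/(5.79−3.22) ≈ 7.2544·Δt.
So d_S-01 = 113.39, d_S-02 = 148.82, d_S-03 = 251.80 km.
Circle about each station: (x + 18.7)² + (y − 82.2)² = 113.39²; (x − 69.3)² + (y + 45.8)² = 148.82²; (x + 89.2)² + (y + 72.6)² = 251.80².
Subtracting pairs of circle equations eliminates x²+y² and gives linear equations (the radical axes):
176.0 x − 256.0 y = -9496.50
-141.0 x − 309.6 y = -44425.08
Solving the 2×2 system: x ≈ 93.1, y ≈ 101.1 km.

x ≈ 93.1 km, y ≈ 101.1 km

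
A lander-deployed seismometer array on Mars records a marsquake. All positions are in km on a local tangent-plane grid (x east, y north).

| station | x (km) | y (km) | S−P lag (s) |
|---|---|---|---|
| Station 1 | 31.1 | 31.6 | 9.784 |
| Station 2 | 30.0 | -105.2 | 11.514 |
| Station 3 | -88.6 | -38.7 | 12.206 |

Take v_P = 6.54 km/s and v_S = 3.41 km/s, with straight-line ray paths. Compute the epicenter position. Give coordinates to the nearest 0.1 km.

(-2.1, -29.7)

Distance from S−P lag: d = Δt · v_P v_S / (v_P − v_S) = Δt · (6.54·3.41)/(6.54−3.41) ≈ 7.1250·Δt.
So d_Station 1 = 69.71, d_Station 2 = 82.04, d_Station 3 = 86.97 km.
Circle about each station: (x − 31.1)² + (y − 31.6)² = 69.71²; (x − 30.0)² + (y + 105.2)² = 82.04²; (x + 88.6)² + (y + 38.7)² = 86.97².
Subtracting pairs of circle equations eliminates x²+y² and gives linear equations (the radical axes):
-2.2 x − 273.6 y = 8130.19
-239.4 x − 140.6 y = 4677.58
Solving the 2×2 system: x ≈ -2.1, y ≈ -29.7 km.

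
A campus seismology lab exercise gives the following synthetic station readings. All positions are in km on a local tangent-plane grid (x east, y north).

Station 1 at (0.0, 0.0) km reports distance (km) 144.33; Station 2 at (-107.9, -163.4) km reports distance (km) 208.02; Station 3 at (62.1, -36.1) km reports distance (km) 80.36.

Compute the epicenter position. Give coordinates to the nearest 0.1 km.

x ≈ 93.2 km, y ≈ -110.2 km

Circle about each station: x² + y² = 144.33²; (x + 107.9)² + (y + 163.4)² = 208.02²; (x − 62.1)² + (y + 36.1)² = 80.36².
Subtracting pairs of circle equations eliminates x²+y² and gives linear equations (the radical axes):
-215.8 x − 326.8 y = 15900.80
124.2 x − 72.2 y = 19533.04
Solving the 2×2 system: x ≈ 93.2, y ≈ -110.2 km.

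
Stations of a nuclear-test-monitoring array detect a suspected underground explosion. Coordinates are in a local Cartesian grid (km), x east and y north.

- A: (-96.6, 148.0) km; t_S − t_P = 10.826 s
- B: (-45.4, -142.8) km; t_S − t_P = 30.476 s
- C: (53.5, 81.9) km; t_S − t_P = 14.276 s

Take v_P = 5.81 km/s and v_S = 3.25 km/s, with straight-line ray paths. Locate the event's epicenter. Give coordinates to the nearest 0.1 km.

(-51.8, 81.9)

Distance from S−P lag: d = Δt · v_P v_S / (v_P − v_S) = Δt · (5.81·3.25)/(5.81−3.25) ≈ 7.3760·Δt.
So d_A = 79.85, d_B = 224.79, d_C = 105.30 km.
Circle about each station: (x + 96.6)² + (y − 148.0)² = 79.85²; (x + 45.4)² + (y + 142.8)² = 224.79²; (x − 53.5)² + (y − 81.9)² = 105.30².
Subtracting pairs of circle equations eliminates x²+y² and gives linear equations (the radical axes):
102.4 x − 581.6 y = -52937.08
300.2 x − 132.2 y = -26377.77
Solving the 2×2 system: x ≈ -51.8, y ≈ 81.9 km.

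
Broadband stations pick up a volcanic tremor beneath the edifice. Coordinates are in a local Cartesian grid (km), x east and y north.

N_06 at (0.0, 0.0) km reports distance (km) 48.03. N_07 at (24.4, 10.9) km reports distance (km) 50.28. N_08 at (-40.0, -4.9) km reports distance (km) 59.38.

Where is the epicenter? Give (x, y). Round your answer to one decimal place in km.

(-10.8, 46.8)

Circle about each station: x² + y² = 48.03²; (x − 24.4)² + (y − 10.9)² = 50.28²; (x + 40.0)² + (y + 4.9)² = 59.38².
Subtracting the N_06 equation from the N_07 and N_08 equations removes the quadratic terms:
48.8 x + 21.8 y = 492.97
-80.0 x − 9.8 y = 404.91
Solving the 2×2 system: x ≈ -10.8, y ≈ 46.8 km.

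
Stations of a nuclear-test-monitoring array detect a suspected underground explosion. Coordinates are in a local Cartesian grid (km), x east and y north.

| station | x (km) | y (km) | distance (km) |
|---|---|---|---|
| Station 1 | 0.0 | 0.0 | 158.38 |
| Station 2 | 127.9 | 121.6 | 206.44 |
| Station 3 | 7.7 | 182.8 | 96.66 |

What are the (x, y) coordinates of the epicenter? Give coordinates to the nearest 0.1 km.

Circle about each station: x² + y² = 158.38²; (x − 127.9)² + (y − 121.6)² = 206.44²; (x − 7.7)² + (y − 182.8)² = 96.66².
Subtracting the Station 1 equation from the Station 2 and Station 3 equations removes the quadratic terms:
255.8 x + 243.2 y = 13611.72
15.4 x + 365.6 y = 49216.20
Solving the 2×2 system: x ≈ -77.9, y ≈ 137.9 km.

(-77.9, 137.9)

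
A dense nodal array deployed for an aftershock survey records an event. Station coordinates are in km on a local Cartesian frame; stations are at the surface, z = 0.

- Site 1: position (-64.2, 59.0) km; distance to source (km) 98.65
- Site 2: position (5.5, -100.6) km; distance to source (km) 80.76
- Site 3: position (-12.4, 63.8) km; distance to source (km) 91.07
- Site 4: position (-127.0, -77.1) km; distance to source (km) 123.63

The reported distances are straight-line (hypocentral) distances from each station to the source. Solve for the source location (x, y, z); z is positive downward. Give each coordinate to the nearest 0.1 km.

Each station gives a sphere (x−x_i)² + (y−y_i)² + z² = d_i² (stations at z=0).
Subtracting the Site 1 sphere from Site 2 and Site 3: z² cancels, leaving linear equations in x and y:
139.4 x − 319.2 y = 5757.61
103.6 x + 9.6 y = -1940.36
Solving: x ≈ -16.394, y ≈ -25.197 km (keep extra digits for the depth step; rounded: -16.4, -25.2).
Then from the Site 1 sphere: z² = 98.65² − (x + 64.2)² − (y − 59.0)² with x = -16.394, y = -25.197, so z ≈ 18.902 ≈ 18.9 km.
Check against Site 4 (with the unrounded solution): distance 123.63 ≈ 123.63 km. ✓

x ≈ -16.4 km, y ≈ -25.2 km, depth ≈ 18.9 km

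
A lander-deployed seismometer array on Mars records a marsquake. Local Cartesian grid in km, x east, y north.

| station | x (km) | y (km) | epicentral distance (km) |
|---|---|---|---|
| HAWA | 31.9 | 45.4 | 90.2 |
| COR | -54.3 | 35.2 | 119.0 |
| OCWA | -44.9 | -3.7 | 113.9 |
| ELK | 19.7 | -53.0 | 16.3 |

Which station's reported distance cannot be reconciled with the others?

OCWA

Solve using three stations at a time. Using HAWA, COR, ELK (subtract circle equations pairwise → linear system) gives (x, y) ≈ (33.8, -44.8).
Distances from that point to each station vs reported:
  HAWA: calculated 90.2 vs reported 90.2 → residual 0.0 km
  COR: calculated 119.0 vs reported 119.0 → residual 0.0 km
  OCWA: calculated 88.8 vs reported 113.9 → residual 25.1 km
  ELK: calculated 16.3 vs reported 16.3 → residual 0.0 km
HAWA, COR, ELK are mutually consistent (residuals ≈ 0); OCWA is off by 25.1 km.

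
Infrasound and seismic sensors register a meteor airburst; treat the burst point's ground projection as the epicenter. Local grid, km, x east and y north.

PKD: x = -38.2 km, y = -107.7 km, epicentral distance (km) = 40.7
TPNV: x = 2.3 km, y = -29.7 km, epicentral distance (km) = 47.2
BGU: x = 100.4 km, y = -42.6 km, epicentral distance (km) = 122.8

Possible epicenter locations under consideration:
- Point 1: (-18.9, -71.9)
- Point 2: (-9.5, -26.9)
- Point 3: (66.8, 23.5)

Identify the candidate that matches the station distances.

For each candidate, compare |candidate − station| to the reported distance:
Point 1: residuals PKD 0.0, TPNV 0.0, BGU 0.0 → max 0.0 km
Point 2: residuals PKD 45.0, TPNV 35.1, BGU 11.8 → max 45.0 km
Point 3: residuals PKD 127.3, TPNV 36.4, BGU 48.7 → max 127.3 km
Only Point 1 has all residuals ≈ 0.

Point 1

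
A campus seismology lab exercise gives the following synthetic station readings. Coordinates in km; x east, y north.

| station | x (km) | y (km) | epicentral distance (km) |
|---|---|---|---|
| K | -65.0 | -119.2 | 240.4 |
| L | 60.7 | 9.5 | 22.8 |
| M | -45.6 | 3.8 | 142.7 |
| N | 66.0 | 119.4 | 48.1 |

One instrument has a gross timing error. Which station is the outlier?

L

Solve using three stations at a time. Using K, M, N (subtract circle equations pairwise → linear system) gives (x, y) ≈ (79.0, 73.3).
Distances from that point to each station vs reported:
  K: calculated 240.4 vs reported 240.4 → residual 0.0 km
  L: calculated 66.3 vs reported 22.8 → residual 43.5 km
  M: calculated 142.6 vs reported 142.7 → residual 0.1 km
  N: calculated 47.9 vs reported 48.1 → residual 0.2 km
K, M, N are mutually consistent (residuals ≈ 0); L is off by 43.5 km.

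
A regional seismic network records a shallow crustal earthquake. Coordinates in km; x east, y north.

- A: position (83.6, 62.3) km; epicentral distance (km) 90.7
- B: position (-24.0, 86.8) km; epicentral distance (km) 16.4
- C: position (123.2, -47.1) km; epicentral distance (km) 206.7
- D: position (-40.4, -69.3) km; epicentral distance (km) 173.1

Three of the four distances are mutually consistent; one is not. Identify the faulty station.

Solve using three stations at a time. Using B, C, D (subtract circle equations pairwise → linear system) gives (x, y) ≈ (-19.4, 102.5).
Distances from that point to each station vs reported:
  A: calculated 110.6 vs reported 90.7 → residual 19.9 km
  B: calculated 16.4 vs reported 16.4 → residual 0.0 km
  C: calculated 206.7 vs reported 206.7 → residual 0.0 km
  D: calculated 173.1 vs reported 173.1 → residual 0.0 km
B, C, D are mutually consistent (residuals ≈ 0); A is off by 19.9 km.

A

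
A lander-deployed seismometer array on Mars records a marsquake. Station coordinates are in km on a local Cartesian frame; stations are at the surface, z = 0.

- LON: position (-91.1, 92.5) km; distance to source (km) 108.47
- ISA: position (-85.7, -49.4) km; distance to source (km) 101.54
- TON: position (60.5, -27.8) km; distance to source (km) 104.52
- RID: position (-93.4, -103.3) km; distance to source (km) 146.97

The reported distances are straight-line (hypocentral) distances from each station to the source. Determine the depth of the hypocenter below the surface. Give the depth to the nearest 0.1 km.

z ≈ 41.7 km

Each station gives a sphere (x−x_i)² + (y−y_i)² + z² = d_i² (stations at z=0).
Subtracting the LON sphere from ISA and TON: z² cancels, leaving linear equations in x and y:
10.8 x − 283.8 y = -5615.24
303.2 x − 240.6 y = -11581.06
Solving: x ≈ -23.196, y ≈ 18.903 km (keep extra digits for the depth step; rounded: -23.2, 18.9).
Then from the LON sphere: z² = 108.47² − (x + 91.1)² − (y − 92.5)² with x = -23.196, y = 18.903, so z ≈ 41.693 ≈ 41.7 km.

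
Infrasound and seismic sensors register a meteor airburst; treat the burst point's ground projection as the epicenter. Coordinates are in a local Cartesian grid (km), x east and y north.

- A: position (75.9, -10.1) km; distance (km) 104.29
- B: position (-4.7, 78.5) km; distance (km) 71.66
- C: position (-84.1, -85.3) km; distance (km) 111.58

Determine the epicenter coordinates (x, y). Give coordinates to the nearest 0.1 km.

-26.4 km east, 10.2 km north

Circle about each station: (x − 75.9)² + (y + 10.1)² = 104.29²; (x + 4.7)² + (y − 78.5)² = 71.66²; (x + 84.1)² + (y + 85.3)² = 111.58².
Subtracting the A equation from the B and C equations removes the quadratic terms:
-161.2 x + 177.2 y = 6062.77
-320.0 x − 150.4 y = 6912.39
Solving the 2×2 system: x ≈ -26.4, y ≈ 10.2 km.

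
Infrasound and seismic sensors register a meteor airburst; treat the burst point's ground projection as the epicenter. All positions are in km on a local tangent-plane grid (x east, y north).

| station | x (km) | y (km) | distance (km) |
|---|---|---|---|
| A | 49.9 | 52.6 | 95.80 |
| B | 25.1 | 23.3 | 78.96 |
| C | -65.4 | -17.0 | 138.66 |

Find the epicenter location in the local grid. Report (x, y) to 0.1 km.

(71.2, -40.8)

Circle about each station: (x − 49.9)² + (y − 52.6)² = 95.80²; (x − 25.1)² + (y − 23.3)² = 78.96²; (x + 65.4)² + (y + 17.0)² = 138.66².
Subtracting the A equation from the B and C equations removes the quadratic terms:
-49.6 x − 58.6 y = -1140.91
-230.6 x − 139.2 y = -10739.57
Solving the 2×2 system: x ≈ 71.2, y ≈ -40.8 km.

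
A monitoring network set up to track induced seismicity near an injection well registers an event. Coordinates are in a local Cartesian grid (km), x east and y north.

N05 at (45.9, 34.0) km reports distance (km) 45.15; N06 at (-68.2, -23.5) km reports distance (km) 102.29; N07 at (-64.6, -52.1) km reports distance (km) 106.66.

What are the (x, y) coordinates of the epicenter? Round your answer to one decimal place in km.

Circle about each station: (x − 45.9)² + (y − 34.0)² = 45.15²; (x + 68.2)² + (y + 23.5)² = 102.29²; (x + 64.6)² + (y + 52.1)² = 106.66².
Subtracting pairs of circle equations eliminates x²+y² and gives linear equations (the radical axes):
-228.2 x − 115.0 y = -6484.04
-221.0 x − 172.2 y = -5713.07
Solving the 2×2 system: x ≈ 33.1, y ≈ -9.3 km.
Check against N05 (with the unrounded x, y): √((x − 45.9)²+(y − 34.0)²) = 45.16 ≈ 45.15 km. ✓

x ≈ 33.1 km, y ≈ -9.3 km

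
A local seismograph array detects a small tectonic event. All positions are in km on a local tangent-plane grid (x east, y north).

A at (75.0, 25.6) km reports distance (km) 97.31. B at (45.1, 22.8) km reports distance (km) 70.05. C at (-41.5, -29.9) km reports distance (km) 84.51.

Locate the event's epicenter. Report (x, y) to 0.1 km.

-18.8 km east, 51.5 km north

Circle about each station: (x − 75.0)² + (y − 25.6)² = 97.31²; (x − 45.1)² + (y − 22.8)² = 70.05²; (x + 41.5)² + (y + 29.9)² = 84.51².
Subtracting the A equation from the B and C equations removes the quadratic terms:
-59.8 x − 5.6 y = 835.72
-233.0 x − 111.0 y = -1336.80
Solving the 2×2 system: x ≈ -18.8, y ≈ 51.5 km.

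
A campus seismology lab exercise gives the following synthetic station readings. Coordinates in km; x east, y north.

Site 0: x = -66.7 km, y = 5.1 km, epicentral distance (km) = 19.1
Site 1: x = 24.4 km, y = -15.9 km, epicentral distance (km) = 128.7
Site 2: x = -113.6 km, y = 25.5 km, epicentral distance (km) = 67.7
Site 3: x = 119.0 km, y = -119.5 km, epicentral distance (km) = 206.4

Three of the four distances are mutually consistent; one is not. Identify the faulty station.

Solve using three stations at a time. Using Site 0, Site 2, Site 3 (subtract circle equations pairwise → linear system) gives (x, y) ≈ (-56.7, -11.2).
Distances from that point to each station vs reported:
  Site 0: calculated 19.1 vs reported 19.1 → residual 0.0 km
  Site 1: calculated 81.2 vs reported 128.7 → residual 47.5 km
  Site 2: calculated 67.7 vs reported 67.7 → residual 0.0 km
  Site 3: calculated 206.4 vs reported 206.4 → residual 0.0 km
Site 0, Site 2, Site 3 are mutually consistent (residuals ≈ 0); Site 1 is off by 47.5 km.

Site 1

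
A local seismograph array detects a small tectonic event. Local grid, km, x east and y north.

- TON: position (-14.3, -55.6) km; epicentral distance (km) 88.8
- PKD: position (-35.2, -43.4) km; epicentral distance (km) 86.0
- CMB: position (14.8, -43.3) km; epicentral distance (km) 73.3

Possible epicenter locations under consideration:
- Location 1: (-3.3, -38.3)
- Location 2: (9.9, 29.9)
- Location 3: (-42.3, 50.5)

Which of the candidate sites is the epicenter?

For each candidate, compare |candidate − station| to the reported distance:
Location 1: residuals TON 68.3, PKD 53.7, CMB 54.5 → max 68.3 km
Location 2: residuals TON 0.1, PKD 0.1, CMB 0.1 → max 0.1 km
Location 3: residuals TON 20.9, PKD 8.2, CMB 36.5 → max 36.5 km
Only Location 2 has all residuals ≈ 0.

Location 2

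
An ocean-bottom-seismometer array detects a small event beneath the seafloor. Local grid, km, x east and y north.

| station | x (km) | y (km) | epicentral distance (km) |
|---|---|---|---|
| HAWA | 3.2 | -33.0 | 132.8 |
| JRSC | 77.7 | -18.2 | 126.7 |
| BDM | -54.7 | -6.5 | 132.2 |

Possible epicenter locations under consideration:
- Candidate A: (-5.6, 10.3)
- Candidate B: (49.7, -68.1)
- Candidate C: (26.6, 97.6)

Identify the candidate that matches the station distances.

For each candidate, compare |candidate − station| to the reported distance:
Candidate A: residuals HAWA 88.6, JRSC 38.7, BDM 80.3 → max 88.6 km
Candidate B: residuals HAWA 74.5, JRSC 69.5, BDM 11.0 → max 74.5 km
Candidate C: residuals HAWA 0.1, JRSC 0.1, BDM 0.1 → max 0.1 km
Only Candidate C has all residuals ≈ 0.

Candidate C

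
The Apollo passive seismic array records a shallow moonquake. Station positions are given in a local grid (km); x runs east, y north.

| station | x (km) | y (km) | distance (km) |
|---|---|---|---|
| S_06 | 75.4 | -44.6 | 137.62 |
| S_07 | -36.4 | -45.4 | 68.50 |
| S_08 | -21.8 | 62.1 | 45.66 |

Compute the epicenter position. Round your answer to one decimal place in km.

Circle about each station: (x − 75.4)² + (y + 44.6)² = 137.62²; (x + 36.4)² + (y + 45.4)² = 68.50²; (x + 21.8)² + (y − 62.1)² = 45.66².
Subtracting the S_06 equation from the S_07 and S_08 equations removes the quadratic terms:
-223.6 x − 1.6 y = 9958.81
-194.4 x + 213.4 y = 13511.76
Solving the 2×2 system: x ≈ -44.7, y ≈ 22.6 km.
Check against S_06 (with the unrounded x, y): √((x − 75.4)²+(y + 44.6)²) = 137.62 ≈ 137.62 km. ✓

x ≈ -44.7 km, y ≈ 22.6 km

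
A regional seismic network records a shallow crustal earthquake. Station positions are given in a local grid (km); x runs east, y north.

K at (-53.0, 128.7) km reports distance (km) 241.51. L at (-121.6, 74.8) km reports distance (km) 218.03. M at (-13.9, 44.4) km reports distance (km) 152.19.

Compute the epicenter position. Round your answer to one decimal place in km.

(-1.7, -107.3)

Circle about each station: (x + 53.0)² + (y − 128.7)² = 241.51²; (x + 121.6)² + (y − 74.8)² = 218.03²; (x + 13.9)² + (y − 44.4)² = 152.19².
Subtracting pairs of circle equations eliminates x²+y² and gives linear equations (the radical axes):
-137.2 x − 107.8 y = 11798.91
78.2 x − 168.6 y = 17957.16
Solving the 2×2 system: x ≈ -1.7, y ≈ -107.3 km.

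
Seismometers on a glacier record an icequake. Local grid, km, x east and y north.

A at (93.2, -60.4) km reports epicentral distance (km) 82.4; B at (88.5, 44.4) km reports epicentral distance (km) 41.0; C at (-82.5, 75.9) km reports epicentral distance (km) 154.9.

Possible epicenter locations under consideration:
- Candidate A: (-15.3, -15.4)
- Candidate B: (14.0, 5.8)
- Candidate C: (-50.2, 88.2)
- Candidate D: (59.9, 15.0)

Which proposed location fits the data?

Candidate D

For each candidate, compare |candidate − station| to the reported distance:
Candidate A: residuals A 35.1, B 78.8, C 41.5 → max 78.8 km
Candidate B: residuals A 20.8, B 42.9, C 35.6 → max 42.9 km
Candidate C: residuals A 124.1, B 104.5, C 120.3 → max 124.1 km
Candidate D: residuals A 0.0, B 0.0, C 0.0 → max 0.0 km
Only Candidate D has all residuals ≈ 0.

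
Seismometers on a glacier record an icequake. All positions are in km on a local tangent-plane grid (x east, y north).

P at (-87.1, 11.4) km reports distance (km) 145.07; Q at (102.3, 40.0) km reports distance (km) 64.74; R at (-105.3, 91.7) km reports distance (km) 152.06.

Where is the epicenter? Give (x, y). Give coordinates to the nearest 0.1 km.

Circle about each station: (x + 87.1)² + (y − 11.4)² = 145.07²; (x − 102.3)² + (y − 40.0)² = 64.74²; (x + 105.3)² + (y − 91.7)² = 152.06².
Subtracting the P equation from the Q and R equations removes the quadratic terms:
378.8 x + 57.2 y = 21202.96
-36.4 x + 160.6 y = 9703.67
Solving the 2×2 system: x ≈ 45.3, y ≈ 70.7 km.

x ≈ 45.3 km, y ≈ 70.7 km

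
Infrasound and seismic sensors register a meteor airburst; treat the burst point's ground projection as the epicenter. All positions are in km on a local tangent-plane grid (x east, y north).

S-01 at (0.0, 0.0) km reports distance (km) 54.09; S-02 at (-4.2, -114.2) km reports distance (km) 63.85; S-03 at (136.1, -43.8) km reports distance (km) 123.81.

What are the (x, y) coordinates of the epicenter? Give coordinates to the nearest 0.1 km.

Circle about each station: x² + y² = 54.09²; (x + 4.2)² + (y + 114.2)² = 63.85²; (x − 136.1)² + (y + 43.8)² = 123.81².
Subtracting the S-01 equation from the S-02 and S-03 equations removes the quadratic terms:
-8.4 x − 228.4 y = 11908.19
272.2 x − 87.6 y = 8038.46
Solving the 2×2 system: x ≈ 12.6, y ≈ -52.6 km.

(12.6, -52.6)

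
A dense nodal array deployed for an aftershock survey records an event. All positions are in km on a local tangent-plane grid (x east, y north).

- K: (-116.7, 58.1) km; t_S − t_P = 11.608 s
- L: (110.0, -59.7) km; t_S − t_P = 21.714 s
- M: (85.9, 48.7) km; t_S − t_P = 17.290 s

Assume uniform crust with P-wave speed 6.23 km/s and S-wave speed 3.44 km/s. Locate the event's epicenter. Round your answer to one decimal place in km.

x ≈ -41.3 km, y ≈ 10.5 km

Distance from S−P lag: d = Δt · v_P v_S / (v_P − v_S) = Δt · (6.23·3.44)/(6.23−3.44) ≈ 7.6814·Δt.
So d_K = 89.17, d_L = 166.79, d_M = 132.81 km.
Circle about each station: (x + 116.7)² + (y − 58.1)² = 89.17²; (x − 110.0)² + (y + 59.7)² = 166.79²; (x − 85.9)² + (y − 48.7)² = 132.81².
Subtracting the K equation from the L and M equations removes the quadratic terms:
453.4 x − 235.6 y = -21198.03
405.2 x − 18.8 y = -16931.21
Solving the 2×2 system: x ≈ -41.3, y ≈ 10.5 km.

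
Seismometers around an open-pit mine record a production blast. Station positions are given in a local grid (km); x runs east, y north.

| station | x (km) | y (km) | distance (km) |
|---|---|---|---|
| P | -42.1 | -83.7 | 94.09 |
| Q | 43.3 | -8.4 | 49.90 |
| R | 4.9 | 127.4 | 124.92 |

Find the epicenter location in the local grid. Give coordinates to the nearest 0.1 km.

Circle about each station: (x + 42.1)² + (y + 83.7)² = 94.09²; (x − 43.3)² + (y + 8.4)² = 49.90²; (x − 4.9)² + (y − 127.4)² = 124.92².
Subtracting pairs of circle equations eliminates x²+y² and gives linear equations (the radical axes):
170.8 x + 150.6 y = -469.73
94.0 x + 422.2 y = 724.59
Solving the 2×2 system: x ≈ -5.3, y ≈ 2.9 km.

(-5.3, 2.9)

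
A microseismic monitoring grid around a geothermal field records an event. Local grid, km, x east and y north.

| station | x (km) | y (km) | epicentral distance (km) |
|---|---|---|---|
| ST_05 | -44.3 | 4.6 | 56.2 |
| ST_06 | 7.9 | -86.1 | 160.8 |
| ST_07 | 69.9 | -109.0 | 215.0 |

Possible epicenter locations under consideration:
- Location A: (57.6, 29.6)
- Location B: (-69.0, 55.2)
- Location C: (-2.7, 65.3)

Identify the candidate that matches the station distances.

Location B

For each candidate, compare |candidate − station| to the reported distance:
Location A: residuals ST_05 48.7, ST_06 34.9, ST_07 75.9 → max 75.9 km
Location B: residuals ST_05 0.1, ST_06 0.1, ST_07 0.1 → max 0.1 km
Location C: residuals ST_05 17.4, ST_06 9.0, ST_07 26.2 → max 26.2 km
Only Location B has all residuals ≈ 0.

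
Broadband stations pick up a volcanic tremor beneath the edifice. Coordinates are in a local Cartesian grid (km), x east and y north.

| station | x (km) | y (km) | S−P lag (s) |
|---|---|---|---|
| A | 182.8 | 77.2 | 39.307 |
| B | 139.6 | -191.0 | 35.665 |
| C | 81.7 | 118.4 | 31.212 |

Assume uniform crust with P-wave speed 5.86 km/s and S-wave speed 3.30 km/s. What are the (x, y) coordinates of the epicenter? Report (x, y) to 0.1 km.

Distance from S−P lag: d = Δt · v_P v_S / (v_P − v_S) = Δt · (5.86·3.30)/(5.86−3.30) ≈ 7.5539·Δt.
So d_A = 296.92, d_B = 269.41, d_C = 235.77 km.
Circle about each station: (x − 182.8)² + (y − 77.2)² = 296.92²; (x − 139.6)² + (y + 191.0)² = 269.41²; (x − 81.7)² + (y − 118.4)² = 235.77².
Subtracting the A equation from the B and C equations removes the quadratic terms:
-86.4 x − 536.4 y = 32173.22
-202.2 x + 82.4 y = 13891.76
Solving the 2×2 system: x ≈ -87.4, y ≈ -45.9 km.

-87.4 km east, -45.9 km north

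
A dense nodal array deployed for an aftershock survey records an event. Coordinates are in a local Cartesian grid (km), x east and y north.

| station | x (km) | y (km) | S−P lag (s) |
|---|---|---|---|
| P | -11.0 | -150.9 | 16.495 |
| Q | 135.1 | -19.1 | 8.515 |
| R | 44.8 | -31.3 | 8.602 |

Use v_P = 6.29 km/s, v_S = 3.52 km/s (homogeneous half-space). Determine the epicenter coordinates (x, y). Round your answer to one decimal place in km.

x ≈ 97.3 km, y ≈ -75.7 km

Distance from S−P lag: d = Δt · v_P v_S / (v_P − v_S) = Δt · (6.29·3.52)/(6.29−3.52) ≈ 7.9931·Δt.
So d_P = 131.85, d_Q = 68.06, d_R = 68.76 km.
Circle about each station: (x + 11.0)² + (y + 150.9)² = 131.85²; (x − 135.1)² + (y + 19.1)² = 68.06²; (x − 44.8)² + (y + 31.3)² = 68.76².
Subtracting the P equation from the Q and R equations removes the quadratic terms:
292.2 x + 263.6 y = 8477.27
111.6 x + 239.2 y = -7248.60
Solving the 2×2 system: x ≈ 97.3, y ≈ -75.7 km.
Check against P (with the unrounded x, y): √((x + 11.0)²+(y + 150.9)²) = 131.85 ≈ 131.85 km. ✓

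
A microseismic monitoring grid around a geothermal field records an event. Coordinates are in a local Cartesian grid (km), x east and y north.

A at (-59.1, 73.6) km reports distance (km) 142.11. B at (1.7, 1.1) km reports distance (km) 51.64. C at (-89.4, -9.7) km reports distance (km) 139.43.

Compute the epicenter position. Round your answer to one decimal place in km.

Circle about each station: (x + 59.1)² + (y − 73.6)² = 142.11²; (x − 1.7)² + (y − 1.1)² = 51.64²; (x + 89.4)² + (y + 9.7)² = 139.43².
Subtracting the A equation from the B and C equations removes the quadratic terms:
121.6 x − 145.0 y = 8622.89
-60.6 x − 166.6 y = -68.79
Solving the 2×2 system: x ≈ 49.8, y ≈ -17.7 km.
Check against A (with the unrounded x, y): √((x + 59.1)²+(y − 73.6)²) = 142.11 ≈ 142.11 km. ✓

(49.8, -17.7)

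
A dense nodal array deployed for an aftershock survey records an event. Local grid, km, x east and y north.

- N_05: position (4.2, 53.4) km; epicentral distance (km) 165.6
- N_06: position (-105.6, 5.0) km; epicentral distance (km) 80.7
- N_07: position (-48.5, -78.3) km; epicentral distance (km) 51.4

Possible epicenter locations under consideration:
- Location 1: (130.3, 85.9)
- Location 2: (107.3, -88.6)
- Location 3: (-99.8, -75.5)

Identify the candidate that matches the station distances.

Location 3

For each candidate, compare |candidate − station| to the reported distance:
Location 1: residuals N_05 35.4, N_06 168.7, N_07 191.4 → max 191.4 km
Location 2: residuals N_05 9.9, N_06 151.9, N_07 104.7 → max 151.9 km
Location 3: residuals N_05 0.0, N_06 0.0, N_07 0.0 → max 0.0 km
Only Location 3 has all residuals ≈ 0.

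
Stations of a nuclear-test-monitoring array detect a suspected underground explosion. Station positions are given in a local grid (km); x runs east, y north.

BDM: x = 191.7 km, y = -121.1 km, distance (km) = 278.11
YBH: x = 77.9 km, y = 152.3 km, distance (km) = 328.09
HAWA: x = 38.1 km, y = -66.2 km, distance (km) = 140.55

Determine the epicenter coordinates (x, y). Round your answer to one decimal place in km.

-86.2 km east, -131.8 km north

Circle about each station: (x − 191.7)² + (y + 121.1)² = 278.11²; (x − 77.9)² + (y − 152.3)² = 328.09²; (x − 38.1)² + (y + 66.2)² = 140.55².
Subtracting pairs of circle equations eliminates x²+y² and gives linear equations (the radical axes):
-227.6 x + 546.8 y = -52448.28
-307.2 x + 109.8 y = 12010.82
Solving the 2×2 system: x ≈ -86.2, y ≈ -131.8 km.
Check against BDM (with the unrounded x, y): √((x − 191.7)²+(y + 121.1)²) = 278.11 ≈ 278.11 km. ✓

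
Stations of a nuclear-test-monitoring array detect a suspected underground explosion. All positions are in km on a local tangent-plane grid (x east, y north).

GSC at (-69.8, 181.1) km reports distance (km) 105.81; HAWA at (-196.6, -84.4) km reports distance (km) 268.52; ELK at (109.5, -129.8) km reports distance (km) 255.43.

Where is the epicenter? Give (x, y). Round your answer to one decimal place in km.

-1.6 km east, 100.2 km north

Circle about each station: (x + 69.8)² + (y − 181.1)² = 105.81²; (x + 196.6)² + (y + 84.4)² = 268.52²; (x − 109.5)² + (y + 129.8)² = 255.43².
Subtracting the GSC equation from the HAWA and ELK equations removes the quadratic terms:
-253.6 x − 531.0 y = -52801.56
358.6 x − 621.8 y = -62879.69
Solving the 2×2 system: x ≈ -1.6, y ≈ 100.2 km.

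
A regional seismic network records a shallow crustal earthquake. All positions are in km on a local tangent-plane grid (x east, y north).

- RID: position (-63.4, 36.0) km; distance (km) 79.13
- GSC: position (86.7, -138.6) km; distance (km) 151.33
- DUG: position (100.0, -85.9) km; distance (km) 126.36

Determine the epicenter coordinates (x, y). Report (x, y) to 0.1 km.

-8.3 km east, -20.8 km north

Circle about each station: (x + 63.4)² + (y − 36.0)² = 79.13²; (x − 86.7)² + (y + 138.6)² = 151.33²; (x − 100.0)² + (y + 85.9)² = 126.36².
Subtracting pairs of circle equations eliminates x²+y² and gives linear equations (the radical axes):
300.2 x − 349.2 y = 4772.08
326.8 x − 243.8 y = 2357.96
Solving the 2×2 system: x ≈ -8.3, y ≈ -20.8 km.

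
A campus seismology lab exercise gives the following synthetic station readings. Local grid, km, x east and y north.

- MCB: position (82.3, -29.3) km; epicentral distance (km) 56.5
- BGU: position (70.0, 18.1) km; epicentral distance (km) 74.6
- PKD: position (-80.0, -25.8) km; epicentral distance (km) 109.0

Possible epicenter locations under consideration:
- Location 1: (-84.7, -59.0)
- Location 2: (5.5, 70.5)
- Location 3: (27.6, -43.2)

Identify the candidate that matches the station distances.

For each candidate, compare |candidate − station| to the reported distance:
Location 1: residuals MCB 113.1, BGU 98.2, PKD 75.5 → max 113.1 km
Location 2: residuals MCB 69.4, BGU 8.5, PKD 19.8 → max 69.4 km
Location 3: residuals MCB 0.1, BGU 0.1, PKD 0.0 → max 0.1 km
Only Location 3 has all residuals ≈ 0.

Location 3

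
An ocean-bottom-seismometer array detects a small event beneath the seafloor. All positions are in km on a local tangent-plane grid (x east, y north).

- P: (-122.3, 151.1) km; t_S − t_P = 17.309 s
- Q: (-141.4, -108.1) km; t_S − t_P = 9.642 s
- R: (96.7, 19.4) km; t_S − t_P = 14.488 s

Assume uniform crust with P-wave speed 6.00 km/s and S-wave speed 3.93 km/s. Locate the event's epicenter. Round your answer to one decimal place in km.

Distance from S−P lag: d = Δt · v_P v_S / (v_P − v_S) = Δt · (6.00·3.93)/(6.00−3.93) ≈ 11.3913·Δt.
So d_P = 197.17, d_Q = 109.83, d_R = 165.04 km.
Circle about each station: (x + 122.3)² + (y − 151.1)² = 197.17²; (x + 141.4)² + (y + 108.1)² = 109.83²; (x − 96.7)² + (y − 19.4)² = 165.04².
Subtracting the P equation from the Q and R equations removes the quadratic terms:
-38.2 x − 518.4 y = 20704.45
438.0 x − 263.4 y = -16423.44
Solving the 2×2 system: x ≈ -58.9, y ≈ -35.6 km.
Check against P (with the unrounded x, y): √((x + 122.3)²+(y − 151.1)²) = 197.17 ≈ 197.17 km. ✓

-58.9 km east, -35.6 km north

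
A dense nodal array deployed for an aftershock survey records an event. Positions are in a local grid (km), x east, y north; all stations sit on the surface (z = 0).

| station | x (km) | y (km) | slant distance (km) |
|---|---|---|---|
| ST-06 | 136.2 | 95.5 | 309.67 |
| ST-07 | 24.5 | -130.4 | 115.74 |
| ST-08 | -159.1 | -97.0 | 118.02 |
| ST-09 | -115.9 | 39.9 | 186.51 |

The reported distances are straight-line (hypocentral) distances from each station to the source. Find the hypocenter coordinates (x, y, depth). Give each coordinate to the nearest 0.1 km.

(-68.2, -126.6, 69.2)

Each station gives a sphere (x−x_i)² + (y−y_i)² + z² = d_i² (stations at z=0).
Subtracting the ST-06 sphere from ST-07 and ST-08: z² cancels, leaving linear equations in x and y:
-223.4 x − 451.8 y = 72433.48
-590.6 x − 385.0 y = 89017.91
Solving: x ≈ -68.196, y ≈ -126.602 km (keep extra digits for the depth step; rounded: -68.2, -126.6).
Then from the ST-06 sphere: z² = 309.67² − (x − 136.2)² − (y − 95.5)² with x = -68.196, y = -126.602, so z ≈ 69.199 ≈ 69.2 km.
Check against ST-09 (with the unrounded solution): distance 186.51 ≈ 186.51 km. ✓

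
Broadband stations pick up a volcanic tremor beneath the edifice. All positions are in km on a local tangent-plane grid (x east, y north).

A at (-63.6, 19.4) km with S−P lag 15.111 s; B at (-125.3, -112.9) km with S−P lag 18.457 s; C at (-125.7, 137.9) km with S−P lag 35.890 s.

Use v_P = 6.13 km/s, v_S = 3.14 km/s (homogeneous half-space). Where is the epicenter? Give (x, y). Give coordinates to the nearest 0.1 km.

x ≈ -16.3 km, y ≈ -65.6 km

Distance from S−P lag: d = Δt · v_P v_S / (v_P − v_S) = Δt · (6.13·3.14)/(6.13−3.14) ≈ 6.4375·Δt.
So d_A = 97.28, d_B = 118.82, d_C = 231.04 km.
Circle about each station: (x + 63.6)² + (y − 19.4)² = 97.28²; (x + 125.3)² + (y + 112.9)² = 118.82²; (x + 125.7)² + (y − 137.9)² = 231.04².
Subtracting pairs of circle equations eliminates x²+y² and gives linear equations (the radical axes):
-123.4 x − 264.6 y = 19370.39
-124.2 x + 237.0 y = -13520.50
Solving the 2×2 system: x ≈ -16.3, y ≈ -65.6 km.
Check against A (with the unrounded x, y): √((x + 63.6)²+(y − 19.4)²) = 97.27 ≈ 97.28 km. ✓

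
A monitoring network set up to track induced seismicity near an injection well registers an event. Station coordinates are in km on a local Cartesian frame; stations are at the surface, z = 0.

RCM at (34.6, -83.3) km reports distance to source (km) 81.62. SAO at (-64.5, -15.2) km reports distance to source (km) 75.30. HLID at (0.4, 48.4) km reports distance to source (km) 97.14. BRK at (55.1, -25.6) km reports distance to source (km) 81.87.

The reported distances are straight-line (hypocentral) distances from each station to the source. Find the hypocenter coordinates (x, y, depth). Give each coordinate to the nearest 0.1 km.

Each station gives a sphere (x−x_i)² + (y−y_i)² + z² = d_i² (stations at z=0).
Subtracting the RCM sphere from SAO and HLID: z² cancels, leaving linear equations in x and y:
-198.2 x + 136.2 y = -2753.03
-68.4 x + 263.4 y = -8567.69
Solving: x ≈ -10.300, y ≈ -35.202 km (keep extra digits for the depth step; rounded: -10.3, -35.2).
Then from the RCM sphere: z² = 81.62² − (x − 34.6)² − (y + 83.3)² with x = -10.300, y = -35.202, so z ≈ 48.295 ≈ 48.3 km.
Check against BRK (with the unrounded solution): distance 81.86 ≈ 81.87 km. ✓

(-10.3, -35.2, 48.3)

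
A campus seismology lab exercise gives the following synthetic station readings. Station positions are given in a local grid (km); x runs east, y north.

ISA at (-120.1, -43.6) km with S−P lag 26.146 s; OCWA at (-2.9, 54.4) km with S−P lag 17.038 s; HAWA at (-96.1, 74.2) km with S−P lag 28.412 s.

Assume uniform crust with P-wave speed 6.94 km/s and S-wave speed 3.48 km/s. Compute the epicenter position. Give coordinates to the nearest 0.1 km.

Distance from S−P lag: d = Δt · v_P v_S / (v_P − v_S) = Δt · (6.94·3.48)/(6.94−3.48) ≈ 6.9801·Δt.
So d_ISA = 182.50, d_OCWA = 118.93, d_HAWA = 198.32 km.
Circle about each station: (x + 120.1)² + (y + 43.6)² = 182.50²; (x + 2.9)² + (y − 54.4)² = 118.93²; (x + 96.1)² + (y − 74.2)² = 198.32².
Subtracting the ISA equation from the OCWA and HAWA equations removes the quadratic terms:
234.4 x + 196.0 y = 5804.71
48.0 x + 235.6 y = -7608.69
Solving the 2×2 system: x ≈ 62.4, y ≈ -45.0 km.

x ≈ 62.4 km, y ≈ -45.0 km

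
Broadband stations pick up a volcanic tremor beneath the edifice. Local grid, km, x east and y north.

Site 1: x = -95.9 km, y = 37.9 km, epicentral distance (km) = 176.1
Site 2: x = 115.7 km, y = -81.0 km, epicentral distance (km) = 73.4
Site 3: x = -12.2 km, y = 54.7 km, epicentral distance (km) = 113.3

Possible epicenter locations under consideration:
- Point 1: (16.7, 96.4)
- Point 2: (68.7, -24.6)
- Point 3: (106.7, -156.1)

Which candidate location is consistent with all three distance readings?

Point 2

For each candidate, compare |candidate − station| to the reported distance:
Point 1: residuals Site 1 49.2, Site 2 129.8, Site 3 62.6 → max 129.8 km
Point 2: residuals Site 1 0.0, Site 2 0.0, Site 3 0.0 → max 0.0 km
Point 3: residuals Site 1 104.4, Site 2 2.2, Site 3 128.7 → max 128.7 km
Only Point 2 has all residuals ≈ 0.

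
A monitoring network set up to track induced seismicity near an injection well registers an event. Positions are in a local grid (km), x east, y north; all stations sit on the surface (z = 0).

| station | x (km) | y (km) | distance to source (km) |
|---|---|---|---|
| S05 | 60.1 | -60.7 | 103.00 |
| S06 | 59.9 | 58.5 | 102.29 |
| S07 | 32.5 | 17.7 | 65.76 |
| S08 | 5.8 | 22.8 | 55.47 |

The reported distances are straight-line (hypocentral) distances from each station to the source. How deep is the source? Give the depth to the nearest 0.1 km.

depth ≈ 48.3 km

Each station gives a sphere (x−x_i)² + (y−y_i)² + z² = d_i² (stations at z=0).
Subtracting the S05 sphere from S06 and S07: z² cancels, leaving linear equations in x and y:
-0.4 x + 238.4 y = -140.48
-55.2 x + 156.8 y = 357.66
Solving: x ≈ -8.192, y ≈ -0.603 km (keep extra digits for the depth step; rounded: -8.2, -0.6).
Then from the S05 sphere: z² = 103.00² − (x − 60.1)² − (y + 60.7)² with x = -8.192, y = -0.603, so z ≈ 48.307 ≈ 48.3 km.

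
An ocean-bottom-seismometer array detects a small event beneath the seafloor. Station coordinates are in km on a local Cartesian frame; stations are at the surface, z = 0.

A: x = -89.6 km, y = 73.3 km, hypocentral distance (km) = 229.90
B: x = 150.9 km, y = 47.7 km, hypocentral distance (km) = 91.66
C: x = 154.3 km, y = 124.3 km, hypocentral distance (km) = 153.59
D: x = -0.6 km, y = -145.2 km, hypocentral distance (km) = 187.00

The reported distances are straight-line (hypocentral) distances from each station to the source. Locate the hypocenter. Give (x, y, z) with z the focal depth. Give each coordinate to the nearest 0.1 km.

Each station gives a sphere (x−x_i)² + (y−y_i)² + z² = d_i² (stations at z=0).
Subtracting the A sphere from B and C: z² cancels, leaving linear equations in x and y:
481.0 x − 51.2 y = 56097.50
487.8 x + 102.0 y = 55122.05
Solving: x ≈ 115.404, y ≈ -11.490 km (keep extra digits for the depth step; rounded: 115.4, -11.5).
Then from the A sphere: z² = 229.90² − (x + 89.6)² − (y − 73.3)² with x = 115.404, y = -11.490, so z ≈ 60.316 ≈ 60.3 km.

(115.4, -11.5, 60.3)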